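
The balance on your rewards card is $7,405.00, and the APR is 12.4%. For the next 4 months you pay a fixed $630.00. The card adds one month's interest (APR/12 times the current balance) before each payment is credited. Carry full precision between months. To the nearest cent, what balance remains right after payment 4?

$5,156.52

Monthly rate r = 12.4%/12 = 1.03333% = 0.0103333.
Each month: B ← B·(1+r) − $630.00.
Month 1: interest $76.52; balance after payment $6,851.52.
Month 2: interest $70.80; balance after payment $6,292.32.
Month 3: interest $65.02; balance after payment $5,727.34.
Month 4: interest $59.18; balance after payment $5,156.52.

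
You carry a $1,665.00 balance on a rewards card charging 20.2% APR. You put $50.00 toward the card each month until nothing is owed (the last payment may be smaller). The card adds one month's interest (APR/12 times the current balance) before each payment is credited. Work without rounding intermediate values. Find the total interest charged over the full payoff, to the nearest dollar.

$798

Monthly rate r = 20.2%/12 = 1.68333% = 0.0168333.
Payoff takes n = ⌈−ln(1 − rB₀/P)/ln(1+r)⌉ = ⌈49.255⌉ = 50 payments; the last is $12.85.
Total paid = 49·$50.00 + $12.85 = $2,462.85.
Total interest = total paid − principal = $2,462.85 − $1,665.00 = $797.85.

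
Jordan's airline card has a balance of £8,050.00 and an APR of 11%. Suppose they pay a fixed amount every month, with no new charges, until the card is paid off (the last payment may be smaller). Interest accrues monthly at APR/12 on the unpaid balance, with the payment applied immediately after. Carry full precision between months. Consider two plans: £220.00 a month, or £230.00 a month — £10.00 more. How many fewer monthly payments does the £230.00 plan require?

2 fewer payments

Monthly rate r = 11%/12 = 0.916667% = 0.00916667.
At £220.00/mo: n = ⌈−ln(1 − rB₀/P)/ln(1+r)⌉ = 45 payments (last £171.33); total interest = total paid − £8,050.00 = £1,801.33.
At £230.00/mo: 43 payments (last £92.07); total interest £1,702.07.
Payments saved = 45 − 43 = 2.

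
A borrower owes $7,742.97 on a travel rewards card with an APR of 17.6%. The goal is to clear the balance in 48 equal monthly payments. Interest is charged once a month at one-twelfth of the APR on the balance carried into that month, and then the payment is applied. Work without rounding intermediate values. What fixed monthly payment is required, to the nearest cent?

$225.83

Monthly rate r = 17.6%/12 = 1.46667% = 0.0146667.
Level-payment amortization: P = B₀·r / (1 − (1+r)^(−n)) = 7742.97·0.0146667 / (1 − 1.01467^(−48)).
Denominator 1 − (1+r)^(−48) = 0.50286182.
P = 113.564 / 0.50286182 ≈ 225.83.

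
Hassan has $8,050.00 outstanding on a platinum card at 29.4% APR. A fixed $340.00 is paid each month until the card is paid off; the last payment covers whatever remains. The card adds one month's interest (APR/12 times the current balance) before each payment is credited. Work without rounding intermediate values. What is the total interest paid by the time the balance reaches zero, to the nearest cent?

$4,138.65

Monthly rate r = 29.4%/12 = 2.45% = 0.0245.
Payoff takes n = ⌈−ln(1 − rB₀/P)/ln(1+r)⌉ = ⌈35.847⌉ = 36 payments; the last is $288.65.
Total paid = 35·$340.00 + $288.65 = $12,188.65.
Total interest = total paid − principal = $12,188.65 − $8,050.00 = $4,138.65.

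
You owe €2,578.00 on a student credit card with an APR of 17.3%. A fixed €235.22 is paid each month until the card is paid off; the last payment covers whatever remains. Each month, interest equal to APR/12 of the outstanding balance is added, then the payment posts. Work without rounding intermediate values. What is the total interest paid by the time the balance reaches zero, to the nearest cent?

Monthly rate r = 17.3%/12 = 1.44167% = 0.0144167.
Payoff takes n = ⌈−ln(1 − rB₀/P)/ln(1+r)⌉ = ⌈12.015⌉ = 13 payments; the last is €3.60.
Total paid = 12·€235.22 + €3.60 = €2,826.24.
Total interest = total paid − principal = €2,826.24 − €2,578.00 = €248.24.

€248.24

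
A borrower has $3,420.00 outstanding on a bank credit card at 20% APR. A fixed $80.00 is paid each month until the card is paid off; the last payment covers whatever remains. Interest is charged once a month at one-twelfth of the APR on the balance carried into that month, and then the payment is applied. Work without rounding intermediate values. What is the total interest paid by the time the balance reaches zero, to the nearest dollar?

$2,613

Monthly rate r = 20%/12 = 1.66667% = 0.0166667.
Payoff takes n = ⌈−ln(1 − rB₀/P)/ln(1+r)⌉ = ⌈75.413⌉ = 76 payments; the last is $33.24.
Total paid = 75·$80.00 + $33.24 = $6,033.24.
Total interest = total paid − principal = $6,033.24 − $3,420.00 = $2,613.24.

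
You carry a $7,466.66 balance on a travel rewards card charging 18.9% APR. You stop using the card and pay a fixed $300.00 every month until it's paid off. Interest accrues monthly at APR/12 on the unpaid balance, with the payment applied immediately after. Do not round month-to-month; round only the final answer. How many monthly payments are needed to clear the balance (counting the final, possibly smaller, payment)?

Monthly rate r = 18.9%/12 = 1.575% = 0.01575.
Recurrence: B ← B·(1+r) − $300.00.
Month 1: interest $117.60; balance after payment $7,284.26.
Month 2: interest $114.73; balance after payment $7,098.99.
Closed form: n = −ln(1 − rB₀/P)/ln(1+r) = −ln(0.608)/ln(1.01575) ≈ 31.841, so the balance reaches zero during payment 32.

32 months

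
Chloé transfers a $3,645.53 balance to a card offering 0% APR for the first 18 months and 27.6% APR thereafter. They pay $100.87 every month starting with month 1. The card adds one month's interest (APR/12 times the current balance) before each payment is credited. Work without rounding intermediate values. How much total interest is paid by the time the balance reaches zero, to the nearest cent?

Promo months 1–18 at r₀ = 0%/12 = 0; months 19+ at r₁ = 27.6%/12 = 0.023.
After month 18 (no interest yet): B = $3,645.53 − 18·$100.87 = $1,829.87.
Then at r₁ with $100.87/mo: n₂ = −ln(1 − r₁·B/P)/ln(1+r₁) ≈ 23.75 → 24 more payments.
Total paid = 41·$100.87 + $75.50 = $4,211.17; interest = $4,211.17 − $3,645.53 = $565.64.

$565.64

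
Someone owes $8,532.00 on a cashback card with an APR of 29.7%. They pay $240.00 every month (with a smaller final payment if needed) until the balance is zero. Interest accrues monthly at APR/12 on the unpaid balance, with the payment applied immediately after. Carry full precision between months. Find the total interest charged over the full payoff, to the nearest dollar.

$12,271

Monthly rate r = 29.7%/12 = 2.475% = 0.02475.
Payoff takes n = ⌈−ln(1 − rB₀/P)/ln(1+r)⌉ = ⌈86.676⌉ = 87 payments; the last is $162.93.
Total paid = 86·$240.00 + $162.93 = $20,802.93.
Total interest = total paid − principal = $20,802.93 − $8,532.00 = $12,270.93.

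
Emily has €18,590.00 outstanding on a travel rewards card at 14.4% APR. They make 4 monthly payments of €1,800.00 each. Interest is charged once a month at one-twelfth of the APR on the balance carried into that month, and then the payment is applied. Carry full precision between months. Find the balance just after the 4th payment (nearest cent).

€12,167.87

Monthly rate r = 14.4%/12 = 1.2% = 0.012.
Each month: B ← B·(1+r) − €1,800.00.
Month 1: interest €223.08; balance after payment €17,013.08.
Month 2: interest €204.16; balance after payment €15,417.24.
Month 3: interest €185.01; balance after payment €13,802.24.
Month 4: interest €165.63; balance after payment €12,167.87.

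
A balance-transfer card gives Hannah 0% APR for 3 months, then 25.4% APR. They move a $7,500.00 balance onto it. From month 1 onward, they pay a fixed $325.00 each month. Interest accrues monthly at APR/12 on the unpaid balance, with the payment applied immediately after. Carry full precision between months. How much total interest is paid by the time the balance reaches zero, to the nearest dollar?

$2,061

Promo months 1–3 at r₀ = 0%/12 = 0; months 4+ at r₁ = 25.4%/12 = 0.0211667.
After month 3 (no interest yet): B = $7,500.00 − 3·$325.00 = $6,525.00.
Then at r₁ with $325.00/mo: n₂ = −ln(1 − r₁·B/P)/ln(1+r₁) ≈ 26.42 → 27 more payments.
Total paid = 29·$325.00 + $136.26 = $9,561.26; interest = $9,561.26 − $7,500.00 = $2,061.26.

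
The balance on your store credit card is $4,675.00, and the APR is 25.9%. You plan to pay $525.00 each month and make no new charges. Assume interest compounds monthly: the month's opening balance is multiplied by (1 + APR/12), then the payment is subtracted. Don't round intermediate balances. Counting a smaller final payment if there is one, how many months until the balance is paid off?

10 months

Monthly rate r = 25.9%/12 = 2.15833% = 0.0215833.
Recurrence: B ← B·(1+r) − $525.00.
Month 1: interest $100.90; balance after payment $4,250.90.
Month 2: interest $91.75; balance after payment $3,817.65.
Closed form: n = −ln(1 − rB₀/P)/ln(1+r) = −ln(0.80781)/ln(1.02158) ≈ 9.995, so the balance reaches zero during payment 10.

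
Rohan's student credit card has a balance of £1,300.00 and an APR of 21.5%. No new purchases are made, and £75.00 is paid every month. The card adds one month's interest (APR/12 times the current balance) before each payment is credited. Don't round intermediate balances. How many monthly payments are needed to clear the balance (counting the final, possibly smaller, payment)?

Monthly rate r = 21.5%/12 = 1.79167% = 0.0179167.
Recurrence: B ← B·(1+r) − £75.00.
Month 1: interest £23.29; balance after payment £1,248.29.
Month 2: interest £22.37; balance after payment £1,195.66.
Closed form: n = −ln(1 − rB₀/P)/ln(1+r) = −ln(0.68944)/ln(1.01792) ≈ 20.941, so the balance reaches zero during payment 21.

21 months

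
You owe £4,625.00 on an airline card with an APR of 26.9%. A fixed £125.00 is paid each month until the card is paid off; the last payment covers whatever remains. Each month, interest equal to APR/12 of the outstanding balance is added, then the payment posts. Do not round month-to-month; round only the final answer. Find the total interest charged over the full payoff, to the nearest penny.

Monthly rate r = 26.9%/12 = 2.24167% = 0.0224167.
Payoff takes n = ⌈−ln(1 − rB₀/P)/ln(1+r)⌉ = ⌈79.775⌉ = 80 payments; the last is £97.07.
Total paid = 79·£125.00 + £97.07 = £9,972.07.
Total interest = total paid − principal = £9,972.07 − £4,625.00 = £5,347.07.

£5,347.07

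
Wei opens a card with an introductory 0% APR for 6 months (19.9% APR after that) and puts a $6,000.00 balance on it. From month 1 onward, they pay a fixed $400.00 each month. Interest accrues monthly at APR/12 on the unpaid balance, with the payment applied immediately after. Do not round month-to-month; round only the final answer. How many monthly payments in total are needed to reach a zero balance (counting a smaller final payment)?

Promo months 1–6 at r₀ = 0%/12 = 0; months 7+ at r₁ = 19.9%/12 = 0.0165833.
After month 6 (no interest yet): B = $6,000.00 − 6·$400.00 = $3,600.00.
Then at r₁ with $400.00/mo: n₂ = −ln(1 − r₁·B/P)/ln(1+r₁) ≈ 9.83 → 10 more payments.

16 payments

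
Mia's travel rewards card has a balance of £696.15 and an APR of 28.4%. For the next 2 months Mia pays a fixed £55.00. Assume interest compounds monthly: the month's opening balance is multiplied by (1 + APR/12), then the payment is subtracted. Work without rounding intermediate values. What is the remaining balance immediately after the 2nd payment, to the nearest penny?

Monthly rate r = 28.4%/12 = 2.36667% = 0.0236667.
Each month: B ← B·(1+r) − £55.00.
Month 1: interest £16.48; balance after payment £657.63.
Month 2: interest £15.56; balance after payment £618.19.

£618.19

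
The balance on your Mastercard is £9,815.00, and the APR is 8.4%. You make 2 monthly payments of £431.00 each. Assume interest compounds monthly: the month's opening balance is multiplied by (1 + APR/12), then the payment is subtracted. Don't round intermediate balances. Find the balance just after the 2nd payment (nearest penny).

£9,087.87

Monthly rate r = 8.4%/12 = 0.7% = 0.007.
Each month: B ← B·(1+r) − £431.00.
Month 1: interest £68.70; balance after payment £9,452.70.
Month 2: interest £66.17; balance after payment £9,087.87.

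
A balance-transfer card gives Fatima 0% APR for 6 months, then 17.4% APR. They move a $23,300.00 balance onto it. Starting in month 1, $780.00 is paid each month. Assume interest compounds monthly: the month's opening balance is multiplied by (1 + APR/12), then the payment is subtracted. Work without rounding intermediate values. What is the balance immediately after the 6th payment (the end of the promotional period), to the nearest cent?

Promo months 1–6 at r₀ = 0%/12 = 0; months 7+ at r₁ = 17.4%/12 = 0.0145.
After month 6 (no interest yet): B = $23,300.00 − 6·$780.00 = $18,620.00.

$18,620.00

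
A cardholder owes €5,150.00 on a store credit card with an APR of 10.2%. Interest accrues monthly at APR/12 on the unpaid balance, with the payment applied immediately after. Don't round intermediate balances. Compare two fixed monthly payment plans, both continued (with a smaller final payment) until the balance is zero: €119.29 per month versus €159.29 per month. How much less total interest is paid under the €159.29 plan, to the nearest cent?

Monthly rate r = 10.2%/12 = 0.85% = 0.0085.
At €119.29/mo: n = ⌈−ln(1 − rB₀/P)/ln(1+r)⌉ = 55 payments (last €2.35); total interest = total paid − €5,150.00 = €1,294.01.
At €159.29/mo: 38 payments (last €153.50); total interest €897.23.
Interest saved = €1,294.01 − €897.23 = €396.78.

€396.78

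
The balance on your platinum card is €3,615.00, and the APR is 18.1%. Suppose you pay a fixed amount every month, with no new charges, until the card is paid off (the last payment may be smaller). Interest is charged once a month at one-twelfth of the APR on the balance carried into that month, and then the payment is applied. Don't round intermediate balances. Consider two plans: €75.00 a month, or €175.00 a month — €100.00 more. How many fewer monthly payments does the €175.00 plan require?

62 fewer payments

Monthly rate r = 18.1%/12 = 1.50833% = 0.0150833.
At €75.00/mo: n = ⌈−ln(1 − rB₀/P)/ln(1+r)⌉ = 87 payments (last €54.53); total interest = total paid − €3,615.00 = €2,889.53.
At €175.00/mo: 25 payments (last €164.39); total interest €749.39.
Payments saved = 87 − 25 = 62.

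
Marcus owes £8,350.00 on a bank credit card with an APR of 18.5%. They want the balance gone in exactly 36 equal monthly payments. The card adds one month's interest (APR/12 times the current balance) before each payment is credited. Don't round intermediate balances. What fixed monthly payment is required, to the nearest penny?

Monthly rate r = 18.5%/12 = 1.54167% = 0.0154167.
Level-payment amortization: P = B₀·r / (1 − (1+r)^(−n)) = 8350.00·0.0154167 / (1 − 1.01542^(−36)).
Denominator 1 − (1+r)^(−36) = 0.423491585.
P = 128.729 / 0.423491585 ≈ 303.97.

£303.97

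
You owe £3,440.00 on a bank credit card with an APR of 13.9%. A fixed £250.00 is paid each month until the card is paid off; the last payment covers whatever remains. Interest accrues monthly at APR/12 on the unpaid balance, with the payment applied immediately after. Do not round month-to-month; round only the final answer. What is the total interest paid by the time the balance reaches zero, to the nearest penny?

Monthly rate r = 13.9%/12 = 1.15833% = 0.0115833.
Payoff takes n = ⌈−ln(1 − rB₀/P)/ln(1+r)⌉ = ⌈15.076⌉ = 16 payments; the last is £19.03.
Total paid = 15·£250.00 + £19.03 = £3,769.03.
Total interest = total paid − principal = £3,769.03 − £3,440.00 = £329.03.

£329.03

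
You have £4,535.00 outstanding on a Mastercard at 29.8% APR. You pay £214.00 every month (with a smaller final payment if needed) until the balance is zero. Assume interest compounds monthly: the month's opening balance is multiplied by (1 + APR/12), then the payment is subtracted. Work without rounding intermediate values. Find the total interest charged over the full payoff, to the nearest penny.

£1,983.29

Monthly rate r = 29.8%/12 = 2.48333% = 0.0248333.
Payoff takes n = ⌈−ln(1 − rB₀/P)/ln(1+r)⌉ = ⌈30.456⌉ = 31 payments; the last is £98.29.
Total paid = 30·£214.00 + £98.29 = £6,518.29.
Total interest = total paid − principal = £6,518.29 − £4,535.00 = £1,983.29.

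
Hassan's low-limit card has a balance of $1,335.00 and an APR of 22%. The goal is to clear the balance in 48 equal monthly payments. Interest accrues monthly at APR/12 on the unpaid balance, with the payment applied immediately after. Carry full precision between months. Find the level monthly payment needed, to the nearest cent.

Monthly rate r = 22%/12 = 1.83333% = 0.0183333.
Level-payment amortization: P = B₀·r / (1 − (1+r)^(−n)) = 1335.00·0.0183333 / (1 − 1.01833^(−48)).
Denominator 1 − (1+r)^(−48) = 0.581898306.
P = 24.475 / 0.581898306 ≈ 42.06.

$42.06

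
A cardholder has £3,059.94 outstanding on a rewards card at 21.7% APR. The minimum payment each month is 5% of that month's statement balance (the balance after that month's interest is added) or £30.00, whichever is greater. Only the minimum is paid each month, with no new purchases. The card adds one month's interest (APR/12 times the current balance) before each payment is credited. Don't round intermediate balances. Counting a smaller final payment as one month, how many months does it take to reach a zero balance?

74 months

Monthly rate r = 21.7%/12 = 1.80833% = 0.0180833.
While 5% of the post-interest balance exceeds £30.00, each month B ← (B·(1+r))·(1 − 0.05), i.e. B shrinks by the factor (1+r)·0.95 = 0.96718.
This holds for months 1–50. Entering month 51 the balance is £576.85; 5% of the post-interest balance is now below £30.00, so the flat £30.00 minimum applies from here.
From month 51 a fixed £30.00 at rate r clears £576.85 in 24 more payments. Total: 50 + 24 = 74 months.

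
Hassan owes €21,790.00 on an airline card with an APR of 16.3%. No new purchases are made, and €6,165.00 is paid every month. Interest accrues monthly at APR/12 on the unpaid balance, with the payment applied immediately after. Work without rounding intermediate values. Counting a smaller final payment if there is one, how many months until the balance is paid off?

Monthly rate r = 16.3%/12 = 1.35833% = 0.0135833.
Recurrence: B ← B·(1+r) − €6,165.00.
Month 1: interest €295.98; balance after payment €15,920.98.
Month 2: interest €216.26; balance after payment €9,972.24.
Month 3: interest €135.46; balance after payment €3,942.70.
Month 4: interest €53.55; balance after payment €0.00.

4 months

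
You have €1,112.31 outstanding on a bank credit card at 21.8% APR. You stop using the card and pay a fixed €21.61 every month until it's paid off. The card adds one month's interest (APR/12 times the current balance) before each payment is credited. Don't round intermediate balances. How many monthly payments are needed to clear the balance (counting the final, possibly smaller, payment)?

Monthly rate r = 21.8%/12 = 1.81667% = 0.0181667.
Recurrence: B ← B·(1+r) − €21.61.
Month 1: interest €20.21; balance after payment €1,110.91.
Month 2: interest €20.18; balance after payment €1,109.48.
Closed form: n = −ln(1 − rB₀/P)/ln(1+r) = −ln(0.064925)/ln(1.01817) ≈ 151.887, so the balance reaches zero during payment 152.

152 payments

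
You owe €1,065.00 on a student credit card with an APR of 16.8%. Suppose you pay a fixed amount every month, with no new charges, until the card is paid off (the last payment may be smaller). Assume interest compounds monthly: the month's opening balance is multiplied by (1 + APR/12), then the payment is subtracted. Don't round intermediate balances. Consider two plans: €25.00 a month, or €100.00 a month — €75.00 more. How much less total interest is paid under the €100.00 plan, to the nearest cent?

€470.07

Monthly rate r = 16.8%/12 = 1.4% = 0.014.
At €25.00/mo: n = ⌈−ln(1 − rB₀/P)/ln(1+r)⌉ = 66 payments (last €6.58); total interest = total paid − €1,065.00 = €566.58.
At €100.00/mo: 12 payments (last €61.51); total interest €96.51.
Interest saved = €566.58 − €96.51 = €470.07.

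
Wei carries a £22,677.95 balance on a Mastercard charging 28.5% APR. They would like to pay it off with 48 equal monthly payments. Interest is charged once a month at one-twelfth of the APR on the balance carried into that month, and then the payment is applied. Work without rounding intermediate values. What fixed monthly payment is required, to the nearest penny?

£796.88

Monthly rate r = 28.5%/12 = 2.375% = 0.02375.
Level-payment amortization: P = B₀·r / (1 − (1+r)^(−n)) = 22677.95·0.02375 / (1 − 1.02375^(−48)).
Denominator 1 − (1+r)^(−48) = 0.675890254.
P = 538.601 / 0.675890254 ≈ 796.88.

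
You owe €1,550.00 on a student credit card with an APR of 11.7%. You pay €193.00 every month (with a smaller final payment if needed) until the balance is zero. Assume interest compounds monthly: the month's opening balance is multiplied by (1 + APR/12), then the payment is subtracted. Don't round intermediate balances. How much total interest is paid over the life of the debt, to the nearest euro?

€72

Monthly rate r = 11.7%/12 = 0.975% = 0.00975.
Payoff takes n = ⌈−ln(1 − rB₀/P)/ln(1+r)⌉ = ⌈8.404⌉ = 9 payments; the last is €78.13.
Total paid = 8·€193.00 + €78.13 = €1,622.13.
Total interest = total paid − principal = €1,622.13 − €1,550.00 = €72.13.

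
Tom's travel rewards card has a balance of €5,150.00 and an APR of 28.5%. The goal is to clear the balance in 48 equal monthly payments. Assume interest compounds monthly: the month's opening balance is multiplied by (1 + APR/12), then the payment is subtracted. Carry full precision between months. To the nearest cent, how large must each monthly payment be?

€180.97

Monthly rate r = 28.5%/12 = 2.375% = 0.02375.
Level-payment amortization: P = B₀·r / (1 − (1+r)^(−n)) = 5150.00·0.02375 / (1 − 1.02375^(−48)).
Denominator 1 − (1+r)^(−48) = 0.675890254.
P = 122.312 / 0.675890254 ≈ 180.97.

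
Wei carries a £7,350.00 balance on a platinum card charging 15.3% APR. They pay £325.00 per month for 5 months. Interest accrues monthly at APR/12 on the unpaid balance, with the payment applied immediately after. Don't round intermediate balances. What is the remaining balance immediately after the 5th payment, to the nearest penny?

£6,163.69

Monthly rate r = 15.3%/12 = 1.275% = 0.01275.
Each month: B ← B·(1+r) − £325.00.
Month 1: interest £93.71; balance after payment £7,118.71.
Month 2: interest £90.76; balance after payment £6,884.48.
Month 3: interest £87.78; balance after payment £6,647.25.
Month 4: interest £84.75; balance after payment £6,407.01.
Month 5: interest £81.69; balance after payment £6,163.69.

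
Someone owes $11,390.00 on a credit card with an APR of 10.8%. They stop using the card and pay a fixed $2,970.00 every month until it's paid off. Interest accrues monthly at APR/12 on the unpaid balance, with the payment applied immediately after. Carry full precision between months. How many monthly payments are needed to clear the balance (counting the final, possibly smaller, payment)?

4 months

Monthly rate r = 10.8%/12 = 0.9% = 0.009.
Recurrence: B ← B·(1+r) − $2,970.00.
Month 1: interest $102.51; balance after payment $8,522.51.
Month 2: interest $76.70; balance after payment $5,629.21.
Month 3: interest $50.66; balance after payment $2,709.88.
Month 4: interest $24.39; balance after payment $0.00.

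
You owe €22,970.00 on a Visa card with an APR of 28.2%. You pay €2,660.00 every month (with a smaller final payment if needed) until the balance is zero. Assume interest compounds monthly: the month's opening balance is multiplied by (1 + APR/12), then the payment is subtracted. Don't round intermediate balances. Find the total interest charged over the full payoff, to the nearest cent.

Monthly rate r = 28.2%/12 = 2.35% = 0.0235.
Payoff takes n = ⌈−ln(1 − rB₀/P)/ln(1+r)⌉ = ⌈9.765⌉ = 10 payments; the last is €2,039.38.
Total paid = 9·€2,660.00 + €2,039.38 = €25,979.38.
Total interest = total paid − principal = €25,979.38 − €22,970.00 = €3,009.38.

€3,009.38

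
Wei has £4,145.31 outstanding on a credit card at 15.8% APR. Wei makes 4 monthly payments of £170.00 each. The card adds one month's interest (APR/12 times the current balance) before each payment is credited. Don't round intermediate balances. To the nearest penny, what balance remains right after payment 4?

£3,674.43

Monthly rate r = 15.8%/12 = 1.31667% = 0.0131667.
Each month: B ← B·(1+r) − £170.00.
Month 1: interest £54.58; balance after payment £4,029.89.
Month 2: interest £53.06; balance after payment £3,912.95.
Month 3: interest £51.52; balance after payment £3,794.47.
Month 4: interest £49.96; balance after payment £3,674.43.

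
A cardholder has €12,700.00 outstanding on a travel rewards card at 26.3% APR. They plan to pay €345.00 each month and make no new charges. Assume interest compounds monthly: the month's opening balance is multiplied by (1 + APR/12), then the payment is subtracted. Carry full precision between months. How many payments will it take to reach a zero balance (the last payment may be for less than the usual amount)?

76 payments

Monthly rate r = 26.3%/12 = 2.19167% = 0.0219167.
Recurrence: B ← B·(1+r) − €345.00.
Month 1: interest €278.34; balance after payment €12,633.34.
Month 2: interest €276.88; balance after payment €12,565.22.
Closed form: n = −ln(1 − rB₀/P)/ln(1+r) = −ln(0.19321)/ln(1.02192) ≈ 75.829, so the balance reaches zero during payment 76.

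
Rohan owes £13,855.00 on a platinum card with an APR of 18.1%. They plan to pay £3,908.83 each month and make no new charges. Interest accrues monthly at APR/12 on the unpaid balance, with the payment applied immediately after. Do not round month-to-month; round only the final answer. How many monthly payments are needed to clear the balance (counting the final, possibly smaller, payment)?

4 months

Monthly rate r = 18.1%/12 = 1.50833% = 0.0150833.
Recurrence: B ← B·(1+r) − £3,908.83.
Month 1: interest £208.98; balance after payment £10,155.15.
Month 2: interest £153.17; balance after payment £6,399.49.
Month 3: interest £96.53; balance after payment £2,587.19.
Month 4: interest £39.02; balance after payment £0.00.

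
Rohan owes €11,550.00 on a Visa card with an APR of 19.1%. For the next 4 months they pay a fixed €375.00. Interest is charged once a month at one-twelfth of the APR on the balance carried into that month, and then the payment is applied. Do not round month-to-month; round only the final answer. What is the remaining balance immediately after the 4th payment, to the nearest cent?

Monthly rate r = 19.1%/12 = 1.59167% = 0.0159167.
Each month: B ← B·(1+r) − €375.00.
Month 1: interest €183.84; balance after payment €11,358.84.
Month 2: interest €180.79; balance after payment €11,164.63.
Month 3: interest €177.70; balance after payment €10,967.34.
Month 4: interest €174.56; balance after payment €10,766.90.

€10,766.90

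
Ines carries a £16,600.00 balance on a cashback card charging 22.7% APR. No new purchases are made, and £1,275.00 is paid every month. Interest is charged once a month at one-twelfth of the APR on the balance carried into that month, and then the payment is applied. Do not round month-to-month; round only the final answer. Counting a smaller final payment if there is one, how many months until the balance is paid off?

Monthly rate r = 22.7%/12 = 1.89167% = 0.0189167.
Recurrence: B ← B·(1+r) − £1,275.00.
Month 1: interest £314.02; balance after payment £15,639.02.
Month 2: interest £295.84; balance after payment £14,659.85.
Closed form: n = −ln(1 − rB₀/P)/ln(1+r) = −ln(0.75371)/ln(1.01892) ≈ 15.088, so the balance reaches zero during payment 16.

16 months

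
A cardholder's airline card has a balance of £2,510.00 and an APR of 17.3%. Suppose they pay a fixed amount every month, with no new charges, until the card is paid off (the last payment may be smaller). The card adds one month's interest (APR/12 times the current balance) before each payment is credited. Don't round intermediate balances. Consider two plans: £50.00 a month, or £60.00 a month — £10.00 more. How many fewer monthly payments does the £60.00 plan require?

Monthly rate r = 17.3%/12 = 1.44167% = 0.0144167.
At £50.00/mo: n = ⌈−ln(1 − rB₀/P)/ln(1+r)⌉ = 90 payments (last £43.38); total interest = total paid − £2,510.00 = £1,983.38.
At £60.00/mo: 65 payments (last £33.58); total interest £1,363.58.
Payments saved = 90 − 65 = 25.

25 fewer payments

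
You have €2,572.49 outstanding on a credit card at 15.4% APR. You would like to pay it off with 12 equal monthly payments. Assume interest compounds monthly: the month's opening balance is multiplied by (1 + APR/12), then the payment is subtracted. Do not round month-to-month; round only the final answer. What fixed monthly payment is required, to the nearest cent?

€232.67

Monthly rate r = 15.4%/12 = 1.28333% = 0.0128333.
Level-payment amortization: P = B₀·r / (1 − (1+r)^(−n)) = 2572.49·0.0128333 / (1 − 1.01283^(−12)).
Denominator 1 − (1+r)^(−12) = 0.141887618.
P = 33.0136 / 0.141887618 ≈ 232.67.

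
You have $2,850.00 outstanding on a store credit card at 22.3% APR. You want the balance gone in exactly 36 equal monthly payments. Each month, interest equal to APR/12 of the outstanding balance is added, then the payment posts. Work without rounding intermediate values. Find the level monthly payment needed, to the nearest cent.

Monthly rate r = 22.3%/12 = 1.85833% = 0.0185833.
Level-payment amortization: P = B₀·r / (1 − (1+r)^(−n)) = 2850.00·0.0185833 / (1 − 1.01858^(−36)).
Denominator 1 − (1+r)^(−36) = 0.48462466.
P = 52.9625 / 0.48462466 ≈ 109.29.

$109.29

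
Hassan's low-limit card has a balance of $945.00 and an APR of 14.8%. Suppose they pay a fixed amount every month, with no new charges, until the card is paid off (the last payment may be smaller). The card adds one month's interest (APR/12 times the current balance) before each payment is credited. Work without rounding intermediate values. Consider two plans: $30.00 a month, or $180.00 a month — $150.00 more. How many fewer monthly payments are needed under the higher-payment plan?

35 fewer payments

Monthly rate r = 14.8%/12 = 1.23333% = 0.0123333.
At $30.00/mo: n = ⌈−ln(1 − rB₀/P)/ln(1+r)⌉ = 41 payments (last $3.75); total interest = total paid − $945.00 = $258.75.
At $180.00/mo: 6 payments (last $83.27); total interest $38.27.
Payments saved = 41 − 6 = 35.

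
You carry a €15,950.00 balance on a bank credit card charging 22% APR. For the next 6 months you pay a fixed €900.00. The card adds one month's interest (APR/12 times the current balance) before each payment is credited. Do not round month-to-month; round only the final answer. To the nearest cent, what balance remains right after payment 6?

Monthly rate r = 22%/12 = 1.83333% = 0.0183333.
Each month: B ← B·(1+r) − €900.00.
Month 1: interest €292.42; balance after payment €15,342.42.
Month 2: interest €281.28; balance after payment €14,723.69.
Month 3: interest €269.93; balance after payment €14,093.63.
Month 4: interest €258.38; balance after payment €13,452.01.
Month 5: interest €246.62; balance after payment €12,798.63.
Month 6: interest €234.64; balance after payment €12,133.27.

€12,133.27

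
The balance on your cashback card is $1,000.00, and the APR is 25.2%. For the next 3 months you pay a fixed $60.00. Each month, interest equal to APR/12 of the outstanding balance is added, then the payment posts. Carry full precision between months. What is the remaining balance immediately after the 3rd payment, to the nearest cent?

Monthly rate r = 25.2%/12 = 2.1% = 0.021.
Each month: B ← B·(1+r) − $60.00.
Month 1: interest $21.00; balance after payment $961.00.
Month 2: interest $20.18; balance after payment $921.18.
Month 3: interest $19.34; balance after payment $880.53.

$880.53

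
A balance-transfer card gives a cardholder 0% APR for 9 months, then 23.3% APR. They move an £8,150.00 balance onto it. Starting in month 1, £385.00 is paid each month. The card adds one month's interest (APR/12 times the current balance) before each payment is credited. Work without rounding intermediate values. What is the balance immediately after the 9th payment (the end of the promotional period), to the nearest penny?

Promo months 1–9 at r₀ = 0%/12 = 0; months 10+ at r₁ = 23.3%/12 = 0.0194167.
After month 9 (no interest yet): B = £8,150.00 − 9·£385.00 = £4,685.00.

£4,685.00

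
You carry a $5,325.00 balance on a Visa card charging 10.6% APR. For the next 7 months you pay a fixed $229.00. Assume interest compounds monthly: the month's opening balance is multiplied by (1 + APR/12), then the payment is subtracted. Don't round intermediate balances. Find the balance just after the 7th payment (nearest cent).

$4,017.01

Monthly rate r = 10.6%/12 = 0.883333% = 0.00883333.
Each month: B ← B·(1+r) − $229.00.
Month 1: interest $47.04; balance after payment $5,143.04.
Month 2: interest $45.43; balance after payment $4,959.47.
Month 3: interest $43.81; balance after payment $4,774.28.
Month 4: interest $42.17; balance after payment $4,587.45.
Month 5: interest $40.52; balance after payment $4,398.97.
Month 6: interest $38.86; balance after payment $4,208.83.
Month 7: interest $37.18; balance after payment $4,017.01.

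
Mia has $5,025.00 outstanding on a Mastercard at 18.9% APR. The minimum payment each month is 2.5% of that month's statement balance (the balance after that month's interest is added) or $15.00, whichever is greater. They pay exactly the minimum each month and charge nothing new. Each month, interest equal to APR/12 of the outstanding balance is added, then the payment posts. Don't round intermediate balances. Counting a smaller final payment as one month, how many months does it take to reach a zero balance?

Monthly rate r = 18.9%/12 = 1.575% = 0.01575.
While 2.5% of the post-interest balance exceeds $15.00, each month B ← (B·(1+r))·(1 − 0.025), i.e. B shrinks by the factor (1+r)·0.975 = 0.99036.
This holds for months 1–221. Entering month 222 the balance is $590.26; 2.5% of the post-interest balance is now below $15.00, so the flat $15.00 minimum applies from here.
From month 222 a fixed $15.00 at rate r clears $590.26 in 62 more payments. Total: 221 + 62 = 283 months.

283 months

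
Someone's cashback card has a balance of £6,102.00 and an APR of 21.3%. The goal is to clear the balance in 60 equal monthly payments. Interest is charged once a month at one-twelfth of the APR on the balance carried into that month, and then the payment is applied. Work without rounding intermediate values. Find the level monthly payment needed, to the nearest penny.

Monthly rate r = 21.3%/12 = 1.775% = 0.01775.
Level-payment amortization: P = B₀·r / (1 − (1+r)^(−n)) = 6102.00·0.01775 / (1 − 1.01775^(−60)).
Denominator 1 − (1+r)^(−60) = 0.652036783.
P = 108.311 / 0.652036783 ≈ 166.11.

£166.11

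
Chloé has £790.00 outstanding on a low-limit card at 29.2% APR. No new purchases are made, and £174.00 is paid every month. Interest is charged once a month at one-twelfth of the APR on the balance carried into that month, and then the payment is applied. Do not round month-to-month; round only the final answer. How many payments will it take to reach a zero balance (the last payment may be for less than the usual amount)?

Monthly rate r = 29.2%/12 = 2.43333% = 0.0243333.
Recurrence: B ← B·(1+r) − £174.00.
Month 1: interest £19.22; balance after payment £635.22.
Month 2: interest £15.46; balance after payment £476.68.
Month 3: interest £11.60; balance after payment £314.28.
Month 4: interest £7.65; balance after payment £147.93.
Month 5: interest £3.60; balance after payment £0.00.

5 months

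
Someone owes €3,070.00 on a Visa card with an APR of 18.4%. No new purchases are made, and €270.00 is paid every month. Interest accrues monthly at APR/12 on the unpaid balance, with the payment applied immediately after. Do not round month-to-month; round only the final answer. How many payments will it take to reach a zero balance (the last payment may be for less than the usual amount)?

Monthly rate r = 18.4%/12 = 1.53333% = 0.0153333.
Recurrence: B ← B·(1+r) − €270.00.
Month 1: interest €47.07; balance after payment €2,847.07.
Month 2: interest €43.66; balance after payment €2,620.73.
Closed form: n = −ln(1 − rB₀/P)/ln(1+r) = −ln(0.82565)/ln(1.01533) ≈ 12.590, so the balance reaches zero during payment 13.

13 payments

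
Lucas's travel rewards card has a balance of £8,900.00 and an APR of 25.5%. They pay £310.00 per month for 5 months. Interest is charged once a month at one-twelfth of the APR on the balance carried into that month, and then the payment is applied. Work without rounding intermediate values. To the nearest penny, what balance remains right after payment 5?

£8,269.39

Monthly rate r = 25.5%/12 = 2.125% = 0.02125.
Each month: B ← B·(1+r) − £310.00.
Month 1: interest £189.12; balance after payment £8,779.12.
Month 2: interest £186.56; balance after payment £8,655.68.
Month 3: interest £183.93; balance after payment £8,529.61.
Month 4: interest £181.25; balance after payment £8,400.87.
Month 5: interest £178.52; balance after payment £8,269.39.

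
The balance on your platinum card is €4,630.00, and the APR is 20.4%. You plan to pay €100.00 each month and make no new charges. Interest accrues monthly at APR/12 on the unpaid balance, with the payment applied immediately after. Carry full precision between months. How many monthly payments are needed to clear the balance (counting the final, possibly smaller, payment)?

92 payments

Monthly rate r = 20.4%/12 = 1.7% = 0.017.
Recurrence: B ← B·(1+r) − €100.00.
Month 1: interest €78.71; balance after payment €4,608.71.
Month 2: interest €78.35; balance after payment €4,587.06.
Closed form: n = −ln(1 − rB₀/P)/ln(1+r) = −ln(0.2129)/ln(1.017) ≈ 91.767, so the balance reaches zero during payment 92.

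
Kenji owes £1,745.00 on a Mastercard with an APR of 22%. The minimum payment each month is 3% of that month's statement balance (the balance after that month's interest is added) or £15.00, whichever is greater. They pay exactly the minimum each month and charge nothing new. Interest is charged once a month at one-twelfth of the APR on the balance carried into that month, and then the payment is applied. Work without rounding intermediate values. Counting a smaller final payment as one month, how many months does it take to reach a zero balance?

Monthly rate r = 22%/12 = 1.83333% = 0.0183333.
While 3% of the post-interest balance exceeds £15.00, each month B ← (B·(1+r))·(1 − 0.03), i.e. B shrinks by the factor (1+r)·0.97 = 0.98778.
This holds for months 1–104. Entering month 105 the balance is £485.97; 3% of the post-interest balance is now below £15.00, so the flat £15.00 minimum applies from here.
From month 105 a fixed £15.00 at rate r clears £485.97 in 50 more payments. Total: 104 + 50 = 154 months.

154 months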